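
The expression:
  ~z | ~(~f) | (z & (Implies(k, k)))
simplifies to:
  True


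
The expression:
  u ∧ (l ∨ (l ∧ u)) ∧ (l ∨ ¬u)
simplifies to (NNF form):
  l ∧ u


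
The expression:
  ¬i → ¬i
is always true.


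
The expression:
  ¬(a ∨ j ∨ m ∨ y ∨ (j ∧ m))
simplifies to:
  ¬a ∧ ¬j ∧ ¬m ∧ ¬y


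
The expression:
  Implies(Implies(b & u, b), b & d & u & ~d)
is never true.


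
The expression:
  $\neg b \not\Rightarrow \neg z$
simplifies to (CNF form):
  $z \wedge \neg b$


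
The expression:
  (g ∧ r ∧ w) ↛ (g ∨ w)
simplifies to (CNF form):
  False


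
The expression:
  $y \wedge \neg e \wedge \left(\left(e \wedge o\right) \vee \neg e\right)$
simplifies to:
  $y \wedge \neg e$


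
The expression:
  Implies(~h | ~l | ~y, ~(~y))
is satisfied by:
  {y: True}


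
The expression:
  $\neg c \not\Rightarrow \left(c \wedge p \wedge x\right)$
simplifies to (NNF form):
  $\neg c$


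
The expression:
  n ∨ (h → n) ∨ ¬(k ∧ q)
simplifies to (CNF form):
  n ∨ ¬h ∨ ¬k ∨ ¬q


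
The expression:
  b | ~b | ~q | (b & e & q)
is always true.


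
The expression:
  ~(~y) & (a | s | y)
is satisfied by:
  {y: True}


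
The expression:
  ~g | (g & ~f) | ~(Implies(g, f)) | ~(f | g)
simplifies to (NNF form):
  ~f | ~g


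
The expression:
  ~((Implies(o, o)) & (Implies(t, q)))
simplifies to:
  t & ~q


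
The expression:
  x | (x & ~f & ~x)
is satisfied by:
  {x: True}


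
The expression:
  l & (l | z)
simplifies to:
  l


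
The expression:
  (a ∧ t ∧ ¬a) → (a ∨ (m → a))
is always true.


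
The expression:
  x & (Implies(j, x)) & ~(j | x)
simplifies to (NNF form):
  False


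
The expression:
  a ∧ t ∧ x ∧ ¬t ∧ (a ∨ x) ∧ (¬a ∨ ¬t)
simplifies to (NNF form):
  False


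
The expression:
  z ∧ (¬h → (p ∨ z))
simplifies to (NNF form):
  z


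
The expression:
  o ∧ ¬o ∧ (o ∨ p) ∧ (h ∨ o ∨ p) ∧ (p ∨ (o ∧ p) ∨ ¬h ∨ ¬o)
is never true.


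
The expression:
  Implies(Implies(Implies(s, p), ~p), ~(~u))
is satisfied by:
  {u: True, p: True}
  {u: True, p: False}
  {p: True, u: False}


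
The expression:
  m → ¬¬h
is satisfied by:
  {h: True, m: False}
  {m: False, h: False}
  {m: True, h: True}


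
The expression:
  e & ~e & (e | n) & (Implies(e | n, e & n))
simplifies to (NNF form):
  False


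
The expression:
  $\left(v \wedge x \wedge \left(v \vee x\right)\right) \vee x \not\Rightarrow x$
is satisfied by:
  {x: True, v: True}


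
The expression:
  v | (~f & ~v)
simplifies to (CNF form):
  v | ~f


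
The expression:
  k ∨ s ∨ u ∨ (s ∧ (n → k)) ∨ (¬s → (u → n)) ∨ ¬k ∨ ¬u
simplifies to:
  True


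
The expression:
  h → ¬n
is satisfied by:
  {h: False, n: False}
  {n: True, h: False}
  {h: True, n: False}


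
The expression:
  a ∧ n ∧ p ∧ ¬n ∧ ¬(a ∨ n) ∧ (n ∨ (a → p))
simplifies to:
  False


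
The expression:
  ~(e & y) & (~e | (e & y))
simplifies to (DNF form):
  ~e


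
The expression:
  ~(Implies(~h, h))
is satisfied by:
  {h: False}


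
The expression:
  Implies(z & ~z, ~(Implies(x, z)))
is always true.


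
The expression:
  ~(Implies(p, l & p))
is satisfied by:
  {p: True, l: False}


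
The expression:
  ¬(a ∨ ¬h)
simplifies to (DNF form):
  h ∧ ¬a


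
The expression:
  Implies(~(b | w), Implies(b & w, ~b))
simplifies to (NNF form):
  True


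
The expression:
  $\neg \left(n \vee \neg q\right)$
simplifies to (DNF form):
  $q \wedge \neg n$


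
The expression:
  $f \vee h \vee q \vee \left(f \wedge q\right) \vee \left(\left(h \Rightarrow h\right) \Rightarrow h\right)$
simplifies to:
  $f \vee h \vee q$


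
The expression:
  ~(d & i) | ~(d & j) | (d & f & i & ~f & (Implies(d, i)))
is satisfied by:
  {d: False, i: False, j: False}
  {j: True, d: False, i: False}
  {i: True, d: False, j: False}
  {j: True, i: True, d: False}
  {d: True, j: False, i: False}
  {j: True, d: True, i: False}
  {i: True, d: True, j: False}


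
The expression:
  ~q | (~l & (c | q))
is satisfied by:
  {l: False, q: False}
  {q: True, l: False}
  {l: True, q: False}


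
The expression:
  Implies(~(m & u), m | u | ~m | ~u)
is always true.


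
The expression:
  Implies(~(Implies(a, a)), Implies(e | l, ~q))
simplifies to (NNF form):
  True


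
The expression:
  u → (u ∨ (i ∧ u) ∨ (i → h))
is always true.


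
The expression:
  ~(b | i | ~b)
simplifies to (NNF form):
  False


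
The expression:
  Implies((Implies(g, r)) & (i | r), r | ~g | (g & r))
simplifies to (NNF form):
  True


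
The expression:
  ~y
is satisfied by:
  {y: False}


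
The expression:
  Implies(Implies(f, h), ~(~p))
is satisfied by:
  {p: True, f: True, h: False}
  {p: True, f: False, h: False}
  {p: True, h: True, f: True}
  {p: True, h: True, f: False}
  {f: True, h: False, p: False}


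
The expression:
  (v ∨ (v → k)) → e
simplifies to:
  e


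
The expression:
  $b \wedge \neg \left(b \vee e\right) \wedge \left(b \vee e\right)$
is never true.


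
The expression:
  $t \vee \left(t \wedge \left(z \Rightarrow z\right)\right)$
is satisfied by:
  {t: True}


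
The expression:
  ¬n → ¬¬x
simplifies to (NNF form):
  n ∨ x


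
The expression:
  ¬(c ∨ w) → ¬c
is always true.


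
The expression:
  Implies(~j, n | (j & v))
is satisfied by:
  {n: True, j: True}
  {n: True, j: False}
  {j: True, n: False}


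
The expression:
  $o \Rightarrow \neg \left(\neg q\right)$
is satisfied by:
  {q: True, o: False}
  {o: False, q: False}
  {o: True, q: True}


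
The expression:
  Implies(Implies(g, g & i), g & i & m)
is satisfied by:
  {m: True, g: True, i: False}
  {g: True, i: False, m: False}
  {i: True, m: True, g: True}


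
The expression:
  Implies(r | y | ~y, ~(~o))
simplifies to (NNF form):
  o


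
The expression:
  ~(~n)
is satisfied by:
  {n: True}


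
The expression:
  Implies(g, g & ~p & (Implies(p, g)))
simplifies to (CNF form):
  ~g | ~p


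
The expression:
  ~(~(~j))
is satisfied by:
  {j: False}


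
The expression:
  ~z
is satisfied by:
  {z: False}


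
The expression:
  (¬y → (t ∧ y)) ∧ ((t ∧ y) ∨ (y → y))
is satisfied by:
  {y: True}


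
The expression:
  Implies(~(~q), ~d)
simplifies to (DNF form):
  ~d | ~q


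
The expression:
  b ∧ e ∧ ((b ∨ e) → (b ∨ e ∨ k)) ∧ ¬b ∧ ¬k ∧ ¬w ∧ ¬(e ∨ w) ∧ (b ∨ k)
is never true.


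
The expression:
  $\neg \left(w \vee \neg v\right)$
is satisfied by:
  {v: True, w: False}


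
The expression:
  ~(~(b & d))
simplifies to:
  b & d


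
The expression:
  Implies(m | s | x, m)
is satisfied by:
  {m: True, s: False, x: False}
  {x: True, m: True, s: False}
  {m: True, s: True, x: False}
  {x: True, m: True, s: True}
  {x: False, s: False, m: False}


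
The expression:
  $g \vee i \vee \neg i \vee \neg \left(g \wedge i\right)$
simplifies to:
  $\text{True}$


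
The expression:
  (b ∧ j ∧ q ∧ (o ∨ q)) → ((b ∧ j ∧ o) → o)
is always true.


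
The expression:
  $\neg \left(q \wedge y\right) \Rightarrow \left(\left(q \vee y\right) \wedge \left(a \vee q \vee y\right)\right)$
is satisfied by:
  {y: True, q: True}
  {y: True, q: False}
  {q: True, y: False}


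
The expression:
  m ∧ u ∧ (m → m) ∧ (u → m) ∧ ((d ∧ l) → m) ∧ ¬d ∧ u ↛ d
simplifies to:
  m ∧ u ∧ ¬d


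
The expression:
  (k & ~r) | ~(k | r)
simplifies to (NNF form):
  ~r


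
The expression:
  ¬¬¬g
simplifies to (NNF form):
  ¬g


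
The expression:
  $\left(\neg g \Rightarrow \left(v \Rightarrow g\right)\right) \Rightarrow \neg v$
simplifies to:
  $\neg g \vee \neg v$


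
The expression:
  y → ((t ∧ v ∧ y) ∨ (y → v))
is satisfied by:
  {v: True, y: False}
  {y: False, v: False}
  {y: True, v: True}


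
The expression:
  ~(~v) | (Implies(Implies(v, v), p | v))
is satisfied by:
  {v: True, p: True}
  {v: True, p: False}
  {p: True, v: False}


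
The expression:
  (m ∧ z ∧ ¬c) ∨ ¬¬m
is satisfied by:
  {m: True}


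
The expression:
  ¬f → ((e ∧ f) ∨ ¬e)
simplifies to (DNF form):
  f ∨ ¬e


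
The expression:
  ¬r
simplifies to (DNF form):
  ¬r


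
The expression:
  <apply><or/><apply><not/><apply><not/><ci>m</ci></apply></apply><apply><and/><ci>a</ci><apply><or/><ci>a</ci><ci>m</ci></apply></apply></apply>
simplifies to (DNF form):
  <apply><or/><ci>a</ci><ci>m</ci></apply>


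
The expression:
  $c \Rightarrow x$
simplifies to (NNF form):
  $x \vee \neg c$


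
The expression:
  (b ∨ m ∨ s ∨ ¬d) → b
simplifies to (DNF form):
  b ∨ (d ∧ ¬m ∧ ¬s)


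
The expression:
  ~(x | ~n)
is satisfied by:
  {n: True, x: False}


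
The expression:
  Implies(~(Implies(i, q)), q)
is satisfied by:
  {q: True, i: False}
  {i: False, q: False}
  {i: True, q: True}


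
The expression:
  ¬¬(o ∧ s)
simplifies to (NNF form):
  o ∧ s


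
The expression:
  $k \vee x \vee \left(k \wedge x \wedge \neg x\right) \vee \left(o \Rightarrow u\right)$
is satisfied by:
  {x: True, k: True, u: True, o: False}
  {x: True, k: True, o: False, u: False}
  {x: True, u: True, o: False, k: False}
  {x: True, o: False, u: False, k: False}
  {k: True, u: True, o: False, x: False}
  {k: True, o: False, u: False, x: False}
  {u: True, k: False, o: False, x: False}
  {k: False, o: False, u: False, x: False}
  {k: True, x: True, o: True, u: True}
  {k: True, x: True, o: True, u: False}
  {x: True, o: True, u: True, k: False}
  {x: True, o: True, k: False, u: False}
  {u: True, o: True, k: True, x: False}
  {o: True, k: True, x: False, u: False}
  {o: True, u: True, x: False, k: False}


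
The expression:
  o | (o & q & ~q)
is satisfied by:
  {o: True}


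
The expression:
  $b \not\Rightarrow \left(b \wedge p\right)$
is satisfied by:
  {b: True, p: False}


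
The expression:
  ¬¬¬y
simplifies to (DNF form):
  ¬y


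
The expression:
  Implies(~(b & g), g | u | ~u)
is always true.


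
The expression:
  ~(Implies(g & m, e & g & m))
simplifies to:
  g & m & ~e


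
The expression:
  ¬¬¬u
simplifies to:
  ¬u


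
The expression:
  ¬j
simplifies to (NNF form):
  ¬j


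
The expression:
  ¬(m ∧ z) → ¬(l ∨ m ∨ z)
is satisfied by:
  {z: True, m: True, l: False}
  {z: True, m: True, l: True}
  {l: False, m: False, z: False}


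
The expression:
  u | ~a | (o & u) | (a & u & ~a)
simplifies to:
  u | ~a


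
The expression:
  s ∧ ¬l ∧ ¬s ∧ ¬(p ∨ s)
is never true.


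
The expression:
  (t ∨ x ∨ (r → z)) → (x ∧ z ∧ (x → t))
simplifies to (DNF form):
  (t ∧ x ∧ z) ∨ (t ∧ x ∧ ¬x) ∨ (t ∧ z ∧ ¬t) ∨ (t ∧ ¬t ∧ ¬x) ∨ (r ∧ t ∧ x ∧ z) ∨ (r ∧ t ∧ x ∧ ¬x) ∨ (r ∧ t ∧ z ∧ ¬t) ∨ (r ∧ t ∧ ¬t ∧ ¬x) ∨ (r ∧ x ∧ z ∧ ¬z) ∨ (r ∧ x ∧ ¬x ∧ ¬z) ∨ (r ∧ z ∧ ¬t ∧ ¬z) ∨ (r ∧ ¬t ∧ ¬x ∧ ¬z) ∨ (t ∧ x ∧ z ∧ ¬z) ∨ (t ∧ x ∧ ¬x ∧ ¬z) ∨ (t ∧ z ∧ ¬t ∧ ¬z) ∨ (t ∧ ¬t ∧ ¬x ∧ ¬z)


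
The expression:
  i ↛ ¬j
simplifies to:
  i ∧ j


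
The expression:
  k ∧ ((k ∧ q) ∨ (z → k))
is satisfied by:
  {k: True}


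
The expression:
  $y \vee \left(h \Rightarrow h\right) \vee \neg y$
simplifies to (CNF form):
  $\text{True}$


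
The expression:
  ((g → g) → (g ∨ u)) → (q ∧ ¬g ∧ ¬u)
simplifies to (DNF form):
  ¬g ∧ ¬u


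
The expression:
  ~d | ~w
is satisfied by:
  {w: False, d: False}
  {d: True, w: False}
  {w: True, d: False}


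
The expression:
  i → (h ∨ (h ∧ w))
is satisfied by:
  {h: True, i: False}
  {i: False, h: False}
  {i: True, h: True}


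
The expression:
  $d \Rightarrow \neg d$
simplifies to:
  $\neg d$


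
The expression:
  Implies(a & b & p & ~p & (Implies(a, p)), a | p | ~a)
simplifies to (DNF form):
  True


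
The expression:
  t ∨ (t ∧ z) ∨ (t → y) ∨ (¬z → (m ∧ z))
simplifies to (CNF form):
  True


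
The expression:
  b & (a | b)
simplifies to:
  b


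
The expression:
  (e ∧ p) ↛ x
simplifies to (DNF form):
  e ∧ p ∧ ¬x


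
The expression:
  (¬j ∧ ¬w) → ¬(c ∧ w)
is always true.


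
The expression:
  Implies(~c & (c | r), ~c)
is always true.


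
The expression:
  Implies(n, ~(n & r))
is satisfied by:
  {n: False, r: False}
  {r: True, n: False}
  {n: True, r: False}


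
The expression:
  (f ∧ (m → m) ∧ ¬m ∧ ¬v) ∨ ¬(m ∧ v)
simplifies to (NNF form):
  ¬m ∨ ¬v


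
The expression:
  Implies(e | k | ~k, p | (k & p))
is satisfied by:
  {p: True}


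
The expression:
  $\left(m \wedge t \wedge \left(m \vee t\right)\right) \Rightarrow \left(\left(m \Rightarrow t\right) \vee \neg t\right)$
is always true.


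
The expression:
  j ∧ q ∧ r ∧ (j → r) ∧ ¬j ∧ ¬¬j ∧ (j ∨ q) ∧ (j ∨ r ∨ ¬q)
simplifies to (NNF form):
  False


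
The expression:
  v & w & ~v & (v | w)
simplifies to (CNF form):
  False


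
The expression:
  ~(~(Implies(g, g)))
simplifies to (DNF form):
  True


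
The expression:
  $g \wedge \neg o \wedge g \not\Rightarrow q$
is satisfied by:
  {g: True, q: False, o: False}


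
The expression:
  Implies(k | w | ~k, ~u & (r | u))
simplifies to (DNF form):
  r & ~u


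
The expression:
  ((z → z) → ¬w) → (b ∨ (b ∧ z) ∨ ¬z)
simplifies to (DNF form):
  b ∨ w ∨ ¬z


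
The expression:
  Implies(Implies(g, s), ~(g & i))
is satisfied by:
  {s: False, i: False, g: False}
  {g: True, s: False, i: False}
  {i: True, s: False, g: False}
  {g: True, i: True, s: False}
  {s: True, g: False, i: False}
  {g: True, s: True, i: False}
  {i: True, s: True, g: False}


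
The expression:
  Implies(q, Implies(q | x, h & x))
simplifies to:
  ~q | (h & x)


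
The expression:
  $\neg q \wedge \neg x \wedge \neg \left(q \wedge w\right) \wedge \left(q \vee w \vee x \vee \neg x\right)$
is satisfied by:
  {q: False, x: False}


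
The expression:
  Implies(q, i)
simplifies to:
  i | ~q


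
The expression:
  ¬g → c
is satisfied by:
  {c: True, g: True}
  {c: True, g: False}
  {g: True, c: False}


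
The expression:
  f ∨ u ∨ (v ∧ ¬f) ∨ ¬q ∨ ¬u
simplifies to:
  True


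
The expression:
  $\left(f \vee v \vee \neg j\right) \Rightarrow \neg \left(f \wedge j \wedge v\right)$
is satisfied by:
  {v: False, j: False, f: False}
  {f: True, v: False, j: False}
  {j: True, v: False, f: False}
  {f: True, j: True, v: False}
  {v: True, f: False, j: False}
  {f: True, v: True, j: False}
  {j: True, v: True, f: False}


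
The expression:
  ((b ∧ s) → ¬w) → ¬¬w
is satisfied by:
  {w: True}


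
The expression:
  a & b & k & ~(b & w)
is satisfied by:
  {a: True, b: True, k: True, w: False}


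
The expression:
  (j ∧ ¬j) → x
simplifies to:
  True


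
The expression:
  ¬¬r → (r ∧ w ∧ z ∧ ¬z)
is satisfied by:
  {r: False}


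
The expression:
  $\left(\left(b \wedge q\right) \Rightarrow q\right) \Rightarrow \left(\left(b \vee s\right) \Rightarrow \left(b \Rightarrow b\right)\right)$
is always true.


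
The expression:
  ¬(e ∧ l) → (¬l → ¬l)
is always true.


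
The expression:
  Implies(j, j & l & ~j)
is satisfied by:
  {j: False}


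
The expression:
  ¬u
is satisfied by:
  {u: False}


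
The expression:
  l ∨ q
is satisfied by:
  {q: True, l: True}
  {q: True, l: False}
  {l: True, q: False}


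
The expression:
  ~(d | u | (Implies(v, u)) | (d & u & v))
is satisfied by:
  {v: True, u: False, d: False}


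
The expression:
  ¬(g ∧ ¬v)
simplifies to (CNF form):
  v ∨ ¬g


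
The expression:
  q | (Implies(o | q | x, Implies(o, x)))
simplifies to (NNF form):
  q | x | ~o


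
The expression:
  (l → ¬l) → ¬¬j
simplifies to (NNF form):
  j ∨ l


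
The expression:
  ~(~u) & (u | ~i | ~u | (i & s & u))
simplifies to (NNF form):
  u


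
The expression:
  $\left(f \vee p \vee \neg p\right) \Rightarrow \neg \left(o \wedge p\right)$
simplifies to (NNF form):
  $\neg o \vee \neg p$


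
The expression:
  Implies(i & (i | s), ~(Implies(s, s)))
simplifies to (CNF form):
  ~i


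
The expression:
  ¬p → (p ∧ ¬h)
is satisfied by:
  {p: True}


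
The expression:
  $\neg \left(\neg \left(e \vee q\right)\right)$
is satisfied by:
  {q: True, e: True}
  {q: True, e: False}
  {e: True, q: False}


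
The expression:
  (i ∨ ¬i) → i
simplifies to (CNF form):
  i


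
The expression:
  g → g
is always true.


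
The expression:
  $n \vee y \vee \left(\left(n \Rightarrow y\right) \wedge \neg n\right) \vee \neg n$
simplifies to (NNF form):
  $\text{True}$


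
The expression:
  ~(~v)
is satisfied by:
  {v: True}


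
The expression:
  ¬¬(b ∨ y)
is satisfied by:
  {y: True, b: True}
  {y: True, b: False}
  {b: True, y: False}


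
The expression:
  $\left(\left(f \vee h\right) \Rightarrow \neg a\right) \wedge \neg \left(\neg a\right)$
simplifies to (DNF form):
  $a \wedge \neg f \wedge \neg h$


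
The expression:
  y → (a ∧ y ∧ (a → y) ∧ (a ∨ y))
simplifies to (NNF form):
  a ∨ ¬y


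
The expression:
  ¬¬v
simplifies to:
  v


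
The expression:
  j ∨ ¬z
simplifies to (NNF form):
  j ∨ ¬z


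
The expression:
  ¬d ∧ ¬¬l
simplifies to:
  l ∧ ¬d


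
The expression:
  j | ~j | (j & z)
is always true.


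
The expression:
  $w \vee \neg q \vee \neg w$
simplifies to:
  $\text{True}$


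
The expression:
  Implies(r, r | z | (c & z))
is always true.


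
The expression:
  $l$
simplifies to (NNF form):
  $l$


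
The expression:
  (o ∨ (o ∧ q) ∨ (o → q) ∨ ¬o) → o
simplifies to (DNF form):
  o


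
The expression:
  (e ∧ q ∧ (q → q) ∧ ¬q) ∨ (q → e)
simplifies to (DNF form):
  e ∨ ¬q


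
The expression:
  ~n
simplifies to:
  ~n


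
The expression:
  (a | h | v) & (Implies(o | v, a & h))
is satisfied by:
  {a: True, h: True, v: False, o: False}
  {a: True, o: True, h: True, v: False}
  {a: True, h: True, v: True, o: False}
  {a: True, o: True, h: True, v: True}
  {a: True, v: False, h: False, o: False}
  {h: True, o: False, v: False, a: False}


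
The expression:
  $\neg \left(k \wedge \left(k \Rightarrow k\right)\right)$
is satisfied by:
  {k: False}


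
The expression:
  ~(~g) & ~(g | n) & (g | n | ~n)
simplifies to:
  False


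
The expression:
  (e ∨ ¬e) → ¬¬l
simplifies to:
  l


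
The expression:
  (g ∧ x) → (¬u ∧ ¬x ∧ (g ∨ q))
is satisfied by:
  {g: False, x: False}
  {x: True, g: False}
  {g: True, x: False}


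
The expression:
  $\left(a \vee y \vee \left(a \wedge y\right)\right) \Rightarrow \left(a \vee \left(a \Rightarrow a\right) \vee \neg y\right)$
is always true.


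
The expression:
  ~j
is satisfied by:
  {j: False}


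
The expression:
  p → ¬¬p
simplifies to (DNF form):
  True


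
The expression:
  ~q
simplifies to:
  ~q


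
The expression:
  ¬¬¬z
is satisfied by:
  {z: False}


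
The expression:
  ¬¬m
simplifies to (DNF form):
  m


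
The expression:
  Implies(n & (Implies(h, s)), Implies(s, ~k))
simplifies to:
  ~k | ~n | ~s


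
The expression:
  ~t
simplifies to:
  ~t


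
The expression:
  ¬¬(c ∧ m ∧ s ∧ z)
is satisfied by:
  {z: True, m: True, c: True, s: True}


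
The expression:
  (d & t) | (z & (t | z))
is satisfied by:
  {d: True, z: True, t: True}
  {d: True, z: True, t: False}
  {z: True, t: True, d: False}
  {z: True, t: False, d: False}
  {d: True, t: True, z: False}


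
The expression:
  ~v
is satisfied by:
  {v: False}


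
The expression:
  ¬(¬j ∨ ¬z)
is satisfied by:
  {z: True, j: True}


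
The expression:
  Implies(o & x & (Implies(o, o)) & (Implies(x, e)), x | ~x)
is always true.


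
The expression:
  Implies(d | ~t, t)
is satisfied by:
  {t: True}


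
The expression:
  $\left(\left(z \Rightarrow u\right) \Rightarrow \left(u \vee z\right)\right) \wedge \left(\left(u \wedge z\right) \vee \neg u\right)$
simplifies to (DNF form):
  $z$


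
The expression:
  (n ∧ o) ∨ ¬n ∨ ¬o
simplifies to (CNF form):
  True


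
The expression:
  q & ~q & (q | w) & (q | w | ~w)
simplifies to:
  False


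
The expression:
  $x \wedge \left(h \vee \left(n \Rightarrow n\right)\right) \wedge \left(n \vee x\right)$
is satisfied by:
  {x: True}


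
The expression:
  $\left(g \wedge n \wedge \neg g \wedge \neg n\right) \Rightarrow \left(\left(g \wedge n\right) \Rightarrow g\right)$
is always true.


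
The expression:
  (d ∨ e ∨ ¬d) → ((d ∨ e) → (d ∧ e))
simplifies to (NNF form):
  (d ∧ e) ∨ (¬d ∧ ¬e)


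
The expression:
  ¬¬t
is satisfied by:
  {t: True}


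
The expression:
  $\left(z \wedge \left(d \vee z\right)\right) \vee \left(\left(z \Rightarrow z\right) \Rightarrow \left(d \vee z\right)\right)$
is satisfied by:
  {d: True, z: True}
  {d: True, z: False}
  {z: True, d: False}


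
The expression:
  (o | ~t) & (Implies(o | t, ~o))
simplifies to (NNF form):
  ~o & ~t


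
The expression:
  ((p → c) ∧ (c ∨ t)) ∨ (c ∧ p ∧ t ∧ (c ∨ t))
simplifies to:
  c ∨ (t ∧ ¬p)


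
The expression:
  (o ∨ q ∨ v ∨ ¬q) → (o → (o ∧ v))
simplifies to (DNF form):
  v ∨ ¬o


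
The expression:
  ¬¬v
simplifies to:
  v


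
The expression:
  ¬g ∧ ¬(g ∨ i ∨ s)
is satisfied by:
  {g: False, i: False, s: False}


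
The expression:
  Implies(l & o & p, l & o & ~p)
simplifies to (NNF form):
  ~l | ~o | ~p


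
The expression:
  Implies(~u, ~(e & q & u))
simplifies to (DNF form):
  True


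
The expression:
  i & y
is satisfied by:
  {i: True, y: True}


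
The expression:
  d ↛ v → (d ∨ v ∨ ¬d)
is always true.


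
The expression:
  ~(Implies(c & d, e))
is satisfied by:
  {c: True, d: True, e: False}


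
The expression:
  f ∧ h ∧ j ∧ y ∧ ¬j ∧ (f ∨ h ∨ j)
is never true.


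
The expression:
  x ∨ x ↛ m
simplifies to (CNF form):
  x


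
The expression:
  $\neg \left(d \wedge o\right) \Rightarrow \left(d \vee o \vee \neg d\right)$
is always true.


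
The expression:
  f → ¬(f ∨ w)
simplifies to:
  ¬f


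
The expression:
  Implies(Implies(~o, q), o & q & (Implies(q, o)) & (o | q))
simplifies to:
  (o & q) | (~o & ~q)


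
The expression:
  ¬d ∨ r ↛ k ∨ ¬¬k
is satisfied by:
  {r: True, k: True, d: False}
  {r: True, k: False, d: False}
  {k: True, r: False, d: False}
  {r: False, k: False, d: False}
  {r: True, d: True, k: True}
  {r: True, d: True, k: False}
  {d: True, k: True, r: False}


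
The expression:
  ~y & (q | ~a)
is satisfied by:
  {q: True, y: False, a: False}
  {q: False, y: False, a: False}
  {a: True, q: True, y: False}


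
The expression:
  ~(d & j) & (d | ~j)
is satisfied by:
  {j: False}


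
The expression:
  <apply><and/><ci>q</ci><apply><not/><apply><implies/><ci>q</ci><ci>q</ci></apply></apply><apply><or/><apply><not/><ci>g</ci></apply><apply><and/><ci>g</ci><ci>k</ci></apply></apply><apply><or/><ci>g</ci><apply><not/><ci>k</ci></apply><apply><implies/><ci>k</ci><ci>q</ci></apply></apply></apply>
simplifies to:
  <false/>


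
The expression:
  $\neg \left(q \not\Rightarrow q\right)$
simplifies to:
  $\text{True}$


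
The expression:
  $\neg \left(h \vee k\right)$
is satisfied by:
  {h: False, k: False}


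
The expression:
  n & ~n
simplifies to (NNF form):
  False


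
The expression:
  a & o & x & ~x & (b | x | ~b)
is never true.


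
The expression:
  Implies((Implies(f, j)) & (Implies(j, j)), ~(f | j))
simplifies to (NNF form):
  ~j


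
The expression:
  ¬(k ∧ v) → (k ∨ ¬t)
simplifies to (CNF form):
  k ∨ ¬t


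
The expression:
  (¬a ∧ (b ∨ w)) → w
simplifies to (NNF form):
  a ∨ w ∨ ¬b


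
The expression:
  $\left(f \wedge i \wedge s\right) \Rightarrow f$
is always true.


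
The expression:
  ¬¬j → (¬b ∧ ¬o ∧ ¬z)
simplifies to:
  (¬b ∧ ¬o ∧ ¬z) ∨ ¬j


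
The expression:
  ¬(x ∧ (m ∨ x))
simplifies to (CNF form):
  ¬x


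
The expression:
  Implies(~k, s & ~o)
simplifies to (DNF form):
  k | (s & ~o)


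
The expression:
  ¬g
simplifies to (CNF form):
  ¬g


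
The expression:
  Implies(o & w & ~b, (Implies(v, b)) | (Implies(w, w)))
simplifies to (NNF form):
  True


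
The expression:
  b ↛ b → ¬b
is always true.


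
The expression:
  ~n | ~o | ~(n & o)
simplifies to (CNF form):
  ~n | ~o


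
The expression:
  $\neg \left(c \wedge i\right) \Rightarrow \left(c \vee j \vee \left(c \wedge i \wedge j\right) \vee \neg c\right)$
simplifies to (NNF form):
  $\text{True}$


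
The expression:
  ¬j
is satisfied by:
  {j: False}


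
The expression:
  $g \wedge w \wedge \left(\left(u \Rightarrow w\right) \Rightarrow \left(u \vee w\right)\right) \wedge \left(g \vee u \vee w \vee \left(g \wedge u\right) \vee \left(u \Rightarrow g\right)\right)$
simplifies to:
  $g \wedge w$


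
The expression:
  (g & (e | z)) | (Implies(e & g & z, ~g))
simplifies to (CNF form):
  True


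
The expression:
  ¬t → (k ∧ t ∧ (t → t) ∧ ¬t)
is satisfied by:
  {t: True}


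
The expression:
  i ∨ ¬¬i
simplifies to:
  i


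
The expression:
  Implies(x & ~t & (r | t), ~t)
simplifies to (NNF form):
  True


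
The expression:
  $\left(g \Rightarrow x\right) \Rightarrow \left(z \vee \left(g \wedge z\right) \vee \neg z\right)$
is always true.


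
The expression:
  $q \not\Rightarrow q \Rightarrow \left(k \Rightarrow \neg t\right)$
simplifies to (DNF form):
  $\text{True}$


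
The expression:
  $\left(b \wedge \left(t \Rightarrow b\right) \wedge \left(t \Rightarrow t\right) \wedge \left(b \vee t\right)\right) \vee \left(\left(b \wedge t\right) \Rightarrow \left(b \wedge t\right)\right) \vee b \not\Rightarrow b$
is always true.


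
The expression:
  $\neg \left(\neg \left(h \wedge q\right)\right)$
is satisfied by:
  {h: True, q: True}


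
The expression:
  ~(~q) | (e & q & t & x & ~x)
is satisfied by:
  {q: True}


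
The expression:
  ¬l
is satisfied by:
  {l: False}


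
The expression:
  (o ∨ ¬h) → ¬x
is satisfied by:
  {h: True, o: False, x: False}
  {o: False, x: False, h: False}
  {h: True, o: True, x: False}
  {o: True, h: False, x: False}
  {x: True, h: True, o: False}


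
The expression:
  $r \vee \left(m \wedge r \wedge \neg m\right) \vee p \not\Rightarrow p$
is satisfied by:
  {r: True}


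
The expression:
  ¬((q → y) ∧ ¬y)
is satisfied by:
  {y: True, q: True}
  {y: True, q: False}
  {q: True, y: False}


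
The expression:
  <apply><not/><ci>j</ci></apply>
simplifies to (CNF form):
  <apply><not/><ci>j</ci></apply>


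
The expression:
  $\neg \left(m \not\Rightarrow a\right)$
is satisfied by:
  {a: True, m: False}
  {m: False, a: False}
  {m: True, a: True}


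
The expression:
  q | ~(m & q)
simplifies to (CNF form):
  True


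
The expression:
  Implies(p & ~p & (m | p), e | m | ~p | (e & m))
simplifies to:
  True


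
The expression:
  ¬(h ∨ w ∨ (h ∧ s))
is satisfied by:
  {w: False, h: False}


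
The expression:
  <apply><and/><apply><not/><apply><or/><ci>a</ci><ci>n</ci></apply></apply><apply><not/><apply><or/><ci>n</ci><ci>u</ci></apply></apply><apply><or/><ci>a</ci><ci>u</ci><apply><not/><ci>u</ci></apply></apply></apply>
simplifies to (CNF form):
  <apply><and/><apply><not/><ci>a</ci></apply><apply><not/><ci>n</ci></apply><apply><not/><ci>u</ci></apply></apply>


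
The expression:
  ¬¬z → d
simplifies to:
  d ∨ ¬z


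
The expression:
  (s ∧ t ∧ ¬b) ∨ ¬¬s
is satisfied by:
  {s: True}


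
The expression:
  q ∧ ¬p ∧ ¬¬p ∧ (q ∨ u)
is never true.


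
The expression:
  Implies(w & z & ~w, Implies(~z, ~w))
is always true.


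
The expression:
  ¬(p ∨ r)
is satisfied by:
  {p: False, r: False}


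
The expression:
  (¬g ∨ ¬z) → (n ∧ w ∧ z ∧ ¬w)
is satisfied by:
  {z: True, g: True}


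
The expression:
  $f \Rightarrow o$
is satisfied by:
  {o: True, f: False}
  {f: False, o: False}
  {f: True, o: True}


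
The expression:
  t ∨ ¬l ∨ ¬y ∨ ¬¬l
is always true.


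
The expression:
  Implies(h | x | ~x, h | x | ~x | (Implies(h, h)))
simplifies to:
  True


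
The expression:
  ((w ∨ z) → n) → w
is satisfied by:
  {z: True, w: True, n: False}
  {w: True, n: False, z: False}
  {z: True, w: True, n: True}
  {w: True, n: True, z: False}
  {z: True, n: False, w: False}


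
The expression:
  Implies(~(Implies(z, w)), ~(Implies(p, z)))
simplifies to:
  w | ~z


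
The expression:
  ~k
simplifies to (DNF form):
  ~k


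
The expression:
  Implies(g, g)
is always true.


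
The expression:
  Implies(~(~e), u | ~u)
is always true.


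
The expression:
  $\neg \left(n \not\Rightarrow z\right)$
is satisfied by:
  {z: True, n: False}
  {n: False, z: False}
  {n: True, z: True}


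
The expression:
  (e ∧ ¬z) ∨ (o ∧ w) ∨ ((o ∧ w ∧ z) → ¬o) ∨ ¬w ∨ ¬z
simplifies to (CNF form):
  True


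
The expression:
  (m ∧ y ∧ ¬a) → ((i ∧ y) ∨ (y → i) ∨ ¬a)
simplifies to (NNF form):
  True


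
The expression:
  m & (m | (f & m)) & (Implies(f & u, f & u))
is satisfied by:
  {m: True}


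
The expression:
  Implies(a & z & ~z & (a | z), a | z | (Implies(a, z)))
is always true.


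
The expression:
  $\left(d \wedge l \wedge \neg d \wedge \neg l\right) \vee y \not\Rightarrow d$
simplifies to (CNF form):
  $y \wedge \neg d$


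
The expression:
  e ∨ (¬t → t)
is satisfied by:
  {t: True, e: True}
  {t: True, e: False}
  {e: True, t: False}


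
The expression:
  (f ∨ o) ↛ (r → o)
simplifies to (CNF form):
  f ∧ r ∧ ¬o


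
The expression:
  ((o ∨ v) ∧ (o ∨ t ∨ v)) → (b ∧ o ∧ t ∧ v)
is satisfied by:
  {t: True, b: True, o: False, v: False}
  {t: True, o: False, b: False, v: False}
  {b: True, t: False, o: False, v: False}
  {t: False, o: False, b: False, v: False}
  {t: True, v: True, b: True, o: True}


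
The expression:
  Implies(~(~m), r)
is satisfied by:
  {r: True, m: False}
  {m: False, r: False}
  {m: True, r: True}


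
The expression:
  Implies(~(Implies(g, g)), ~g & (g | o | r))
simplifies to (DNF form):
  True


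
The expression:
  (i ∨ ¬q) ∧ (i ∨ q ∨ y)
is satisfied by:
  {i: True, y: True, q: False}
  {i: True, q: False, y: False}
  {i: True, y: True, q: True}
  {i: True, q: True, y: False}
  {y: True, q: False, i: False}


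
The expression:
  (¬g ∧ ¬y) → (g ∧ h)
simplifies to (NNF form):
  g ∨ y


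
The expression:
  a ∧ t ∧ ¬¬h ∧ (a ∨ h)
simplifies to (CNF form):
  a ∧ h ∧ t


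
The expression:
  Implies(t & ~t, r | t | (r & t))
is always true.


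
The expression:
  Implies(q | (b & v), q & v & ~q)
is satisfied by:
  {q: False, v: False, b: False}
  {b: True, q: False, v: False}
  {v: True, q: False, b: False}


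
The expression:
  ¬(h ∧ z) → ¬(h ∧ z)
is always true.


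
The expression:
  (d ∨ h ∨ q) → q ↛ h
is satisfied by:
  {q: True, h: False, d: False}
  {q: False, h: False, d: False}
  {d: True, q: True, h: False}


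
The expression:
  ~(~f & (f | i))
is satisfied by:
  {f: True, i: False}
  {i: False, f: False}
  {i: True, f: True}


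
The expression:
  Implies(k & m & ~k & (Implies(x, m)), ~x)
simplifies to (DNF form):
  True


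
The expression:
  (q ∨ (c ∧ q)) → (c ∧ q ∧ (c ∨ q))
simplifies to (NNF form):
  c ∨ ¬q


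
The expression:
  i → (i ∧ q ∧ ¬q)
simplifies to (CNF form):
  ¬i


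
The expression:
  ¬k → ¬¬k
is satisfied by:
  {k: True}


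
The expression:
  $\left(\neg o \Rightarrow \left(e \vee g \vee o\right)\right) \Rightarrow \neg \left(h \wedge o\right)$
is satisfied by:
  {h: False, o: False}
  {o: True, h: False}
  {h: True, o: False}


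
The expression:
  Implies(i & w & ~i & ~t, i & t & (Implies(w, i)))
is always true.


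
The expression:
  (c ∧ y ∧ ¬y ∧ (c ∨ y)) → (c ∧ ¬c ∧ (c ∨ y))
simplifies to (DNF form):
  True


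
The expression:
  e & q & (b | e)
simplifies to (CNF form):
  e & q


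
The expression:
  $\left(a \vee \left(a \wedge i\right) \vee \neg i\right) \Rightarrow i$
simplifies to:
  $i$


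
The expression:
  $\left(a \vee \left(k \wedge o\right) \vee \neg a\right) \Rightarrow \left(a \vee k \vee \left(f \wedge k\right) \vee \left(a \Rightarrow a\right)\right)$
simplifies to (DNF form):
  $\text{True}$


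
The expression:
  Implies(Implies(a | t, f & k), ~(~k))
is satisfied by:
  {a: True, t: True, k: True}
  {a: True, t: True, k: False}
  {a: True, k: True, t: False}
  {a: True, k: False, t: False}
  {t: True, k: True, a: False}
  {t: True, k: False, a: False}
  {k: True, t: False, a: False}


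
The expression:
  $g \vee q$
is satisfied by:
  {q: True, g: True}
  {q: True, g: False}
  {g: True, q: False}


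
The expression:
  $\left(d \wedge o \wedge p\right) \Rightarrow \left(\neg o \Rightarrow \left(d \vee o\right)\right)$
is always true.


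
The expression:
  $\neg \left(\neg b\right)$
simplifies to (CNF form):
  $b$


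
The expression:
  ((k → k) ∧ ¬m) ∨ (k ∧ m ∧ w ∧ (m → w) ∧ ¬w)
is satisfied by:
  {m: False}


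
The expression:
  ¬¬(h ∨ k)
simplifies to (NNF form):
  h ∨ k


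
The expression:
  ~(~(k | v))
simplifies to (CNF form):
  k | v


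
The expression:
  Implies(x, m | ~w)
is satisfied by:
  {m: True, w: False, x: False}
  {w: False, x: False, m: False}
  {x: True, m: True, w: False}
  {x: True, w: False, m: False}
  {m: True, w: True, x: False}
  {w: True, m: False, x: False}
  {x: True, w: True, m: True}


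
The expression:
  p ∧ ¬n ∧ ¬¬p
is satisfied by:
  {p: True, n: False}


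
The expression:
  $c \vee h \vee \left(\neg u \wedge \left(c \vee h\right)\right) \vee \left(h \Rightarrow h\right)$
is always true.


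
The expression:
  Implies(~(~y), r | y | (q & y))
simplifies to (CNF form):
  True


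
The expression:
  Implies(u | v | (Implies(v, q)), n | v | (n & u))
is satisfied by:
  {n: True, v: True}
  {n: True, v: False}
  {v: True, n: False}


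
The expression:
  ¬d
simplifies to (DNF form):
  ¬d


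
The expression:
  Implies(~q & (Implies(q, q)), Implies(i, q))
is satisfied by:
  {q: True, i: False}
  {i: False, q: False}
  {i: True, q: True}


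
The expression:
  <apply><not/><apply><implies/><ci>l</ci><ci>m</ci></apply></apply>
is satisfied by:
  {l: True, m: False}


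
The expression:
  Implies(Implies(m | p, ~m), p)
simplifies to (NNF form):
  m | p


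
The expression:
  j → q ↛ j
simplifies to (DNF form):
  ¬j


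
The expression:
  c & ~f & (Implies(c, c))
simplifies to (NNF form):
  c & ~f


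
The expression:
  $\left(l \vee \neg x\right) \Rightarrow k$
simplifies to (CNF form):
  $\left(k \vee x\right) \wedge \left(k \vee \neg l\right)$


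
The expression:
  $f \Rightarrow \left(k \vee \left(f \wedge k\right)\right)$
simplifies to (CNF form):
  $k \vee \neg f$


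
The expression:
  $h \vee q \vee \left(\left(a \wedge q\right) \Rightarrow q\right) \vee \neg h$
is always true.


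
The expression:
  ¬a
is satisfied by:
  {a: False}


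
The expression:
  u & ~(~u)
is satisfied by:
  {u: True}


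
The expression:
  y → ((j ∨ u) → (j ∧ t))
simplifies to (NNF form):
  (j ∧ t) ∨ (¬j ∧ ¬u) ∨ ¬y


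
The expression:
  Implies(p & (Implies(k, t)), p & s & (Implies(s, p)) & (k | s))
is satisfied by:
  {k: True, s: True, t: False, p: False}
  {s: True, t: False, p: False, k: False}
  {k: True, s: True, t: True, p: False}
  {s: True, t: True, p: False, k: False}
  {k: True, t: False, p: False, s: False}
  {k: False, t: False, p: False, s: False}
  {k: True, t: True, p: False, s: False}
  {t: True, k: False, p: False, s: False}
  {k: True, p: True, s: True, t: False}
  {p: True, s: True, k: False, t: False}
  {k: True, p: True, s: True, t: True}
  {p: True, s: True, t: True, k: False}
  {p: True, k: True, s: False, t: False}


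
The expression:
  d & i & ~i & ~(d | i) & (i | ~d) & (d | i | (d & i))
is never true.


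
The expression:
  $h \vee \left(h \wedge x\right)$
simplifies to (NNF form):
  $h$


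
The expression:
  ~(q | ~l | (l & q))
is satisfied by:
  {l: True, q: False}


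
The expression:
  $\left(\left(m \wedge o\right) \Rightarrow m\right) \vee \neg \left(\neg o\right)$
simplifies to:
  $\text{True}$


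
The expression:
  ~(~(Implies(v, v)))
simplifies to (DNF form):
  True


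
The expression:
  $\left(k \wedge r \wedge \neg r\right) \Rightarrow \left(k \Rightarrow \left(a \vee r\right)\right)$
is always true.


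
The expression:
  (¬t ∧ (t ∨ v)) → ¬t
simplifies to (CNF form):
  True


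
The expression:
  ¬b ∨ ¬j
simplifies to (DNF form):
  ¬b ∨ ¬j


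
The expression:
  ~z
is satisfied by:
  {z: False}


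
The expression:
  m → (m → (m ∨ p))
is always true.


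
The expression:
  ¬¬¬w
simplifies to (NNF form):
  ¬w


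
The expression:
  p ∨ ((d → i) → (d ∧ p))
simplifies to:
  p ∨ (d ∧ ¬i)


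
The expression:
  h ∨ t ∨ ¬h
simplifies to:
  True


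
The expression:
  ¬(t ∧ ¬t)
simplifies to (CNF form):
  True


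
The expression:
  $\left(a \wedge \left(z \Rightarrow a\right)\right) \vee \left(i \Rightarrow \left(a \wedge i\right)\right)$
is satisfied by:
  {a: True, i: False}
  {i: False, a: False}
  {i: True, a: True}


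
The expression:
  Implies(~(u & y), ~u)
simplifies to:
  y | ~u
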